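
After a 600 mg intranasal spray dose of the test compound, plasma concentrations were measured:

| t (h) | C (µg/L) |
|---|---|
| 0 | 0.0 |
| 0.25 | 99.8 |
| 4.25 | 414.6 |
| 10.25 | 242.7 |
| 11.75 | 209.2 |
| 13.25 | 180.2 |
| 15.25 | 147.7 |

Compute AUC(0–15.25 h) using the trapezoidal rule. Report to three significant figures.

AUC = 3970 µg/L·h

Trapezoidal AUC_0→15.25:
  [0→0.25]: (0.0+99.8)/2 × 0.25 = 12.475
  [0.25→4.25]: (99.8+414.6)/2 × 4 = 1028.8
  [4.25→10.25]: (414.6+242.7)/2 × 6 = 1971.9
  [10.25→11.75]: (242.7+209.2)/2 × 1.5 = 338.925
  [11.75→13.25]: (209.2+180.2)/2 × 1.5 = 292.05
  [13.25→15.25]: (180.2+147.7)/2 × 2 = 327.9
  Sum = 3972.05 µg/L·h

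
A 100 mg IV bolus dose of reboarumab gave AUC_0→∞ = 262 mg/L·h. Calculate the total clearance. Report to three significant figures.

CL = Dose_iv / AUC_0→∞
   = 100 / 262 = 0.381679 L/h

CL = 0.382 L/h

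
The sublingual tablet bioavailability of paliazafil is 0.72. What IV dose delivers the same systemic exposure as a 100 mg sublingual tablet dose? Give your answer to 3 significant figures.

Systemic exposure from an extravascular dose = F × D_ev, so the equivalent IV dose is F × D_ev.
D_iv = F × D_ev = 0.72 × 100 = 72 mg

D_iv = 72.0 mg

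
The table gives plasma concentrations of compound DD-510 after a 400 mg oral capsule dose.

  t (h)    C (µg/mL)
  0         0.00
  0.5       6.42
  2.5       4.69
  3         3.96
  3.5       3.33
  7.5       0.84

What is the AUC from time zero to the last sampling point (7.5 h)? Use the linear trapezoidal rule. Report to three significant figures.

AUC = 25.0 µg/mL·h

Trapezoidal AUC_0→7.5:
  [0→0.5]: (0.00+6.42)/2 × 0.5 = 1.605
  [0.5→2.5]: (6.42+4.69)/2 × 2 = 11.11
  [2.5→3]: (4.69+3.96)/2 × 0.5 = 2.1625
  [3→3.5]: (3.96+3.33)/2 × 0.5 = 1.8225
  [3.5→7.5]: (3.33+0.84)/2 × 4 = 8.34
  Sum = 25.04 µg/mL·h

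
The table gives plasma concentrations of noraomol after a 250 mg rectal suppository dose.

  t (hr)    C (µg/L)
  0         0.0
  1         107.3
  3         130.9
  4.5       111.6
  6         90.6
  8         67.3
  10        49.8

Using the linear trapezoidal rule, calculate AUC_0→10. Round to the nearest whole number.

Trapezoidal AUC_0→10:
  [0→1]: (0.0+107.3)/2 × 1 = 53.65
  [1→3]: (107.3+130.9)/2 × 2 = 238.2
  [3→4.5]: (130.9+111.6)/2 × 1.5 = 181.875
  [4.5→6]: (111.6+90.6)/2 × 1.5 = 151.65
  [6→8]: (90.6+67.3)/2 × 2 = 157.9
  [8→10]: (67.3+49.8)/2 × 2 = 117.1
  Sum = 900.375 µg/L·hr

AUC = 900 µg/L·hr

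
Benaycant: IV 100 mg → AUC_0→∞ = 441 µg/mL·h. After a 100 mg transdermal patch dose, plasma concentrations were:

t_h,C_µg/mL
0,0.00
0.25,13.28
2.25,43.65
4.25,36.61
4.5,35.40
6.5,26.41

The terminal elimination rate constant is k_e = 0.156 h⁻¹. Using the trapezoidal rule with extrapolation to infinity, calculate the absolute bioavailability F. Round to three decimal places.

F = 0.859

Trapezoidal AUC_0→6.5 (transdermal patch):
  [0→0.25]: (0.00+13.28)/2 × 0.25 = 1.66
  [0.25→2.25]: (13.28+43.65)/2 × 2 = 56.93
  [2.25→4.25]: (43.65+36.61)/2 × 2 = 80.26
  [4.25→4.5]: (36.61+35.40)/2 × 0.25 = 9.00125
  [4.5→6.5]: (35.40+26.41)/2 × 2 = 61.81
  Sum = 209.66125 µg/mL·h
Tail: C_last/k_e = 26.41/0.156 = 169.295
AUC_0→∞ (transdermal patch) = 209.66125 + 169.295 = 378.95625 µg/mL·h
F = (AUC_ev/D_ev)/(AUC_iv/D_iv) = (378.95625/100)/(441/100) = 3.7895625/4.41 = 0.8593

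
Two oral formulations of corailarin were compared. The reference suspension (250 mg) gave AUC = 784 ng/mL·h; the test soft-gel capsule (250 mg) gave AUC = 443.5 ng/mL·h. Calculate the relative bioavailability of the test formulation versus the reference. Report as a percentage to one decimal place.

F_rel = (AUC_test/D_test) / (AUC_ref/D_ref)
      = (443.5/250) / (784/250)
      = 1.774 / 3.136 = 0.5657 = 56.57%

F_rel = 56.6%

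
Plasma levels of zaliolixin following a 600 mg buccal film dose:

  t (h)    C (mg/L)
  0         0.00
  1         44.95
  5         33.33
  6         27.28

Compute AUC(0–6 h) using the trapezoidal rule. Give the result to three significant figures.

AUC = 209 mg/L·h

Trapezoidal AUC_0→6:
  [0→1]: (0.00+44.95)/2 × 1 = 22.475
  [1→5]: (44.95+33.33)/2 × 4 = 156.56
  [5→6]: (33.33+27.28)/2 × 1 = 30.305
  Sum = 209.34 mg/L·h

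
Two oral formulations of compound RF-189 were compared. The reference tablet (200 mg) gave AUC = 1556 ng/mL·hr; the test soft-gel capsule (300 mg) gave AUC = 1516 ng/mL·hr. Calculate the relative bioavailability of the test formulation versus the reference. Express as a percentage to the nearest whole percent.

F_rel = (AUC_test/D_test) / (AUC_ref/D_ref)
      = (1516/300) / (1556/200)
      = 5.05333 / 7.78 = 0.6495 = 64.95%

F_rel = 65%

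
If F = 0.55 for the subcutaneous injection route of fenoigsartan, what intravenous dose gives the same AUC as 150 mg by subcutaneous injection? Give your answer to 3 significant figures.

D_iv = 82.5 mg

Systemic exposure from an extravascular dose = F × D_ev, so the equivalent IV dose is F × D_ev.
D_iv = F × D_ev = 0.55 × 150 = 82.5 mg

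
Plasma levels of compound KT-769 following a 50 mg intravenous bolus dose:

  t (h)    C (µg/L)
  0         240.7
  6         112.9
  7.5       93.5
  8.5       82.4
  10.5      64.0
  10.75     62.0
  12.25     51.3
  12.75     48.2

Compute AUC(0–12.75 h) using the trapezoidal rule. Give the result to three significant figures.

Trapezoidal AUC_0→12.75:
  [0→6]: (240.7+112.9)/2 × 6 = 1060.8
  [6→7.5]: (112.9+93.5)/2 × 1.5 = 154.8
  [7.5→8.5]: (93.5+82.4)/2 × 1 = 87.95
  [8.5→10.5]: (82.4+64.0)/2 × 2 = 146.4
  [10.5→10.75]: (64.0+62.0)/2 × 0.25 = 15.75
  [10.75→12.25]: (62.0+51.3)/2 × 1.5 = 84.975
  [12.25→12.75]: (51.3+48.2)/2 × 0.5 = 24.875
  Sum = 1575.55 µg/L·h

AUC = 1580 µg/L·h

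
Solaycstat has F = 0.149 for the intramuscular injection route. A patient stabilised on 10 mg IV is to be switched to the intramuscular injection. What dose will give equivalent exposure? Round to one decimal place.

For equal systemic exposure: F × D_ev = D_iv
D_ev = D_iv / F = 10 / 0.149 = 67.1141 mg

D_intramuscular = 67.1 mg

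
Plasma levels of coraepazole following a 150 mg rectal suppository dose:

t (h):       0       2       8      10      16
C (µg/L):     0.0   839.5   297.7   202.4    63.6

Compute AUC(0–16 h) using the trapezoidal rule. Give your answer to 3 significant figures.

Trapezoidal AUC_0→16:
  [0→2]: (0.0+839.5)/2 × 2 = 839.5
  [2→8]: (839.5+297.7)/2 × 6 = 3411.6
  [8→10]: (297.7+202.4)/2 × 2 = 500.1
  [10→16]: (202.4+63.6)/2 × 6 = 798.0
  Sum = 5549.2 µg/L·h

AUC = 5550 µg/L·h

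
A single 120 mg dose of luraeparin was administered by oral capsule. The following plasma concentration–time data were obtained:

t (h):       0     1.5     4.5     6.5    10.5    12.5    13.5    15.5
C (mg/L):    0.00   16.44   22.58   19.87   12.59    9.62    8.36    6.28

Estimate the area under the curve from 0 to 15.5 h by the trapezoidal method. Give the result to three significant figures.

Trapezoidal AUC_0→15.5:
  [0→1.5]: (0.00+16.44)/2 × 1.5 = 12.33
  [1.5→4.5]: (16.44+22.58)/2 × 3 = 58.53
  [4.5→6.5]: (22.58+19.87)/2 × 2 = 42.45
  [6.5→10.5]: (19.87+12.59)/2 × 4 = 64.92
  [10.5→12.5]: (12.59+9.62)/2 × 2 = 22.21
  [12.5→13.5]: (9.62+8.36)/2 × 1 = 8.99
  [13.5→15.5]: (8.36+6.28)/2 × 2 = 14.64
  Sum = 224.07 mg/L·h

AUC = 224 mg/L·h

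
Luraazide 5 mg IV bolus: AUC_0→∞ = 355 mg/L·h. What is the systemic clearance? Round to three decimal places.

CL = 0.014 L/h

CL = Dose_iv / AUC_0→∞
   = 5 / 355 = 0.0140845 L/h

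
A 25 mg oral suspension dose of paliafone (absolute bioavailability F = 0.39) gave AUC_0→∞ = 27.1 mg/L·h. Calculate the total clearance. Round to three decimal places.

CL = 0.360 L/h

CL = F × Dose / AUC_0→∞
   = 0.39 × 25 / 27.1 = 0.359779 L/h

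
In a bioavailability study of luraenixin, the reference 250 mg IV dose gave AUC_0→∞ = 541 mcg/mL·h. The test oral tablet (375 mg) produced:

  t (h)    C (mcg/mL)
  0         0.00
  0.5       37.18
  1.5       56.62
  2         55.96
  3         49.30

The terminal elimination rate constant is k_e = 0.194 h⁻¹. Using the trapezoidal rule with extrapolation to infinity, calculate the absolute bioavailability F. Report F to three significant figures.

Trapezoidal AUC_0→3 (oral tablet):
  [0→0.5]: (0.00+37.18)/2 × 0.5 = 9.295
  [0.5→1.5]: (37.18+56.62)/2 × 1 = 46.9
  [1.5→2]: (56.62+55.96)/2 × 0.5 = 28.145
  [2→3]: (55.96+49.30)/2 × 1 = 52.63
  Sum = 136.97 mcg/mL·h
Tail: C_last/k_e = 49.30/0.194 = 254.124
AUC_0→∞ (oral tablet) = 136.97 + 254.124 = 391.094 mcg/mL·h
F = (AUC_ev/D_ev)/(AUC_iv/D_iv) = (391.094/375)/(541/250) = 1.04292/2.164 = 0.4819

F = 0.482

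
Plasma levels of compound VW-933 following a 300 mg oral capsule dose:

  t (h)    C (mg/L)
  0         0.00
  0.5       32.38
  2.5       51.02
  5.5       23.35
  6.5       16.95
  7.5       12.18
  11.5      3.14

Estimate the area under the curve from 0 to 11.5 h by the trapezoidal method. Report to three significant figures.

Trapezoidal AUC_0→11.5:
  [0→0.5]: (0.00+32.38)/2 × 0.5 = 8.095
  [0.5→2.5]: (32.38+51.02)/2 × 2 = 83.4
  [2.5→5.5]: (51.02+23.35)/2 × 3 = 111.555
  [5.5→6.5]: (23.35+16.95)/2 × 1 = 20.15
  [6.5→7.5]: (16.95+12.18)/2 × 1 = 14.565
  [7.5→11.5]: (12.18+3.14)/2 × 4 = 30.64
  Sum = 268.405 mg/L·h

AUC = 268 mg/L·h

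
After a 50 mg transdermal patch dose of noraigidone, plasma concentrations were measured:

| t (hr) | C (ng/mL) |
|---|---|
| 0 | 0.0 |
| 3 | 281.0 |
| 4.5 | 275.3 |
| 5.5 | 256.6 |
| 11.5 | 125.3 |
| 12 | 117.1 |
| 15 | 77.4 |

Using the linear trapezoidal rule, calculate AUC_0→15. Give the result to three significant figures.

Trapezoidal AUC_0→15:
  [0→3]: (0.0+281.0)/2 × 3 = 421.5
  [3→4.5]: (281.0+275.3)/2 × 1.5 = 417.225
  [4.5→5.5]: (275.3+256.6)/2 × 1 = 265.95
  [5.5→11.5]: (256.6+125.3)/2 × 6 = 1145.7
  [11.5→12]: (125.3+117.1)/2 × 0.5 = 60.6
  [12→15]: (117.1+77.4)/2 × 3 = 291.75
  Sum = 2602.725 ng/mL·hr

AUC = 2600 ng/mL·hr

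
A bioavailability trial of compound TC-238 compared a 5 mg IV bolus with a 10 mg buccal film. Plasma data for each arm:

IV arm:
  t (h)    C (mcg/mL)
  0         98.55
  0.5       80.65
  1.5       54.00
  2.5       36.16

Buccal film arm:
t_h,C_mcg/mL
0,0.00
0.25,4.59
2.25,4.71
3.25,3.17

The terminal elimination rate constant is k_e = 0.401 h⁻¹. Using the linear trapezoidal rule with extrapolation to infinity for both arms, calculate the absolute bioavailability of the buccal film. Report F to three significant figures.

F = 0.0439

Trapezoidal AUC_0→2.5 (IV):
  [0→0.5]: (98.55+80.65)/2 × 0.5 = 44.8
  [0.5→1.5]: (80.65+54.00)/2 × 1 = 67.325
  [1.5→2.5]: (54.00+36.16)/2 × 1 = 45.08
  Sum = 157.205 mcg/mL·h
IV tail: 36.16/0.401 = 90.175; AUC_iv,0→∞ = 157.205 + 90.175 = 247.38 mcg/mL·h
Trapezoidal AUC_0→3.25 (buccal film):
  [0→0.25]: (0.00+4.59)/2 × 0.25 = 0.57375
  [0.25→2.25]: (4.59+4.71)/2 × 2 = 9.3
  [2.25→3.25]: (4.71+3.17)/2 × 1 = 3.94
  Sum = 13.81375 mcg/mL·h
buccal film tail: 3.17/0.401 = 7.905; AUC_ev,0→∞ = 13.81375 + 7.905 = 21.71875 mcg/mL·h
F = (AUC_ev/D_ev)/(AUC_iv/D_iv) = (21.71875/10)/(247.38/5) = 2.171875/49.476 = 0.0439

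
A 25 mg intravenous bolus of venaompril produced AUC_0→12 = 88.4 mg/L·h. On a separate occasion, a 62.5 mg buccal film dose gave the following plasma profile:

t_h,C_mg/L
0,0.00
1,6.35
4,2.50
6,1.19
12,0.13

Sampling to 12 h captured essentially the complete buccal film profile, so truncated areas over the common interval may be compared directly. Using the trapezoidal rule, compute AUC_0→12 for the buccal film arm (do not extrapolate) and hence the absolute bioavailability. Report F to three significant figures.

Trapezoidal AUC_0→12 (buccal film):
  [0→1]: (0.00+6.35)/2 × 1 = 3.175
  [1→4]: (6.35+2.50)/2 × 3 = 13.275
  [4→6]: (2.50+1.19)/2 × 2 = 3.69
  [6→12]: (1.19+0.13)/2 × 6 = 3.96
  Sum = 24.1 mg/L·h
F = (AUC_ev/D_ev)/(AUC_iv/D_iv) = (24.1/62.5)/(88.4/25) = 0.3856/3.536 = 0.1090

F = 0.109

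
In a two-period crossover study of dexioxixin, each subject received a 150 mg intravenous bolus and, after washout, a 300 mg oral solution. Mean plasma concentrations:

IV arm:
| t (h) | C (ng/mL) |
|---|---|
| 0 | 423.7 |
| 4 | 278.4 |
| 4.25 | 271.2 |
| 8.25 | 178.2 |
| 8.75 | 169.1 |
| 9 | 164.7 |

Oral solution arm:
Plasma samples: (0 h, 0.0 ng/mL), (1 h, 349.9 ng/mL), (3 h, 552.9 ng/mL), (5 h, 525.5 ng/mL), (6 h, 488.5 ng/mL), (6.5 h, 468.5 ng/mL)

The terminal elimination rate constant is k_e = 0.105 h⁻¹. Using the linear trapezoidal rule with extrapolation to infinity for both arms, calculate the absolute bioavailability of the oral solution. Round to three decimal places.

Trapezoidal AUC_0→9 (IV):
  [0→4]: (423.7+278.4)/2 × 4 = 1404.2
  [4→4.25]: (278.4+271.2)/2 × 0.25 = 68.7
  [4.25→8.25]: (271.2+178.2)/2 × 4 = 898.8
  [8.25→8.75]: (178.2+169.1)/2 × 0.5 = 86.825
  [8.75→9]: (169.1+164.7)/2 × 0.25 = 41.725
  Sum = 2500.25 ng/mL·h
IV tail: 164.7/0.105 = 1568.571; AUC_iv,0→∞ = 2500.25 + 1568.571 = 4068.821 ng/mL·h
Trapezoidal AUC_0→6.5 (oral solution):
  [0→1]: (0.0+349.9)/2 × 1 = 174.95
  [1→3]: (349.9+552.9)/2 × 2 = 902.8
  [3→5]: (552.9+525.5)/2 × 2 = 1078.4
  [5→6]: (525.5+488.5)/2 × 1 = 507.0
  [6→6.5]: (488.5+468.5)/2 × 0.5 = 239.25
  Sum = 2902.4 ng/mL·h
oral solution tail: 468.5/0.105 = 4461.905; AUC_ev,0→∞ = 2902.4 + 4461.905 = 7364.305 ng/mL·h
F = (AUC_ev/D_ev)/(AUC_iv/D_iv) = (7364.305/300)/(4068.821/150) = 24.5477/27.1255 = 0.9050

F = 0.905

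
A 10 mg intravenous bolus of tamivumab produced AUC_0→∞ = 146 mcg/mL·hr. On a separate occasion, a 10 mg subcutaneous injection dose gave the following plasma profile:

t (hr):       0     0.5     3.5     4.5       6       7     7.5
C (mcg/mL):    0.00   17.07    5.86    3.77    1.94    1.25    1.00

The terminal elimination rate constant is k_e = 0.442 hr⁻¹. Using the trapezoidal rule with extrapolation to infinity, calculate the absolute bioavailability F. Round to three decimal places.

F = 0.357

Trapezoidal AUC_0→7.5 (subcutaneous injection):
  [0→0.5]: (0.00+17.07)/2 × 0.5 = 4.2675
  [0.5→3.5]: (17.07+5.86)/2 × 3 = 34.395
  [3.5→4.5]: (5.86+3.77)/2 × 1 = 4.815
  [4.5→6]: (3.77+1.94)/2 × 1.5 = 4.2825
  [6→7]: (1.94+1.25)/2 × 1 = 1.595
  [7→7.5]: (1.25+1.00)/2 × 0.5 = 0.5625
  Sum = 49.9175 mcg/mL·hr
Tail: C_last/k_e = 1.00/0.442 = 2.262
AUC_0→∞ (subcutaneous injection) = 49.9175 + 2.262 = 52.1795 mcg/mL·hr
F = (AUC_ev/D_ev)/(AUC_iv/D_iv) = (52.1795/10)/(146/10) = 5.21795/14.6 = 0.3574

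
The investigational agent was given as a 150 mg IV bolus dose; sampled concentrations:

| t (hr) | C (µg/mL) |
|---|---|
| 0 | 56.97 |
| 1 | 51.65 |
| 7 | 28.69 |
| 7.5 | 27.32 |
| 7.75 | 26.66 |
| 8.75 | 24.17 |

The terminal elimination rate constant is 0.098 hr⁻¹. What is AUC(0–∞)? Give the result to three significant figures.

Trapezoidal AUC_0→8.75:
  [0→1]: (56.97+51.65)/2 × 1 = 54.31
  [1→7]: (51.65+28.69)/2 × 6 = 241.02
  [7→7.5]: (28.69+27.32)/2 × 0.5 = 14.0025
  [7.5→7.75]: (27.32+26.66)/2 × 0.25 = 6.7475
  [7.75→8.75]: (26.66+24.17)/2 × 1 = 25.415
  Sum = 341.495 µg/mL·hr
Extrapolated tail: C_last / k_e = 24.17 / 0.098 = 246.633
AUC_0→∞ = 341.495 + 246.633 = 588.128 µg/mL·hr

AUC = 588 µg/mL·hr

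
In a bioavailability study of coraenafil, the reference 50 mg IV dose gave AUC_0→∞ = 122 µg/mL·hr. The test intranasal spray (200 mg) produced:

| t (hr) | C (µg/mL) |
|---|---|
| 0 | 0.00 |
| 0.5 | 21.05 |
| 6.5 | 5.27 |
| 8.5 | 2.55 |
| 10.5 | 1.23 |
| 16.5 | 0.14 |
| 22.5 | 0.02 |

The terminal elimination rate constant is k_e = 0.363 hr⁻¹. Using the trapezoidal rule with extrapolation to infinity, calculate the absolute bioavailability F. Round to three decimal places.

Trapezoidal AUC_0→22.5 (intranasal spray):
  [0→0.5]: (0.00+21.05)/2 × 0.5 = 5.2625
  [0.5→6.5]: (21.05+5.27)/2 × 6 = 78.96
  [6.5→8.5]: (5.27+2.55)/2 × 2 = 7.82
  [8.5→10.5]: (2.55+1.23)/2 × 2 = 3.78
  [10.5→16.5]: (1.23+0.14)/2 × 6 = 4.11
  [16.5→22.5]: (0.14+0.02)/2 × 6 = 0.48
  Sum = 100.4125 µg/mL·hr
Tail: C_last/k_e = 0.02/0.363 = 0.055
AUC_0→∞ (intranasal spray) = 100.4125 + 0.055 = 100.4675 µg/mL·hr
F = (AUC_ev/D_ev)/(AUC_iv/D_iv) = (100.4675/200)/(122/50) = 0.5023375/2.44 = 0.2059

F = 0.206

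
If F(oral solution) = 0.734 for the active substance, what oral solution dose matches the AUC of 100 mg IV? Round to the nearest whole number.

For equal systemic exposure: F × D_ev = D_iv
D_ev = D_iv / F = 100 / 0.734 = 136.24 mg

D_oral = 136 mg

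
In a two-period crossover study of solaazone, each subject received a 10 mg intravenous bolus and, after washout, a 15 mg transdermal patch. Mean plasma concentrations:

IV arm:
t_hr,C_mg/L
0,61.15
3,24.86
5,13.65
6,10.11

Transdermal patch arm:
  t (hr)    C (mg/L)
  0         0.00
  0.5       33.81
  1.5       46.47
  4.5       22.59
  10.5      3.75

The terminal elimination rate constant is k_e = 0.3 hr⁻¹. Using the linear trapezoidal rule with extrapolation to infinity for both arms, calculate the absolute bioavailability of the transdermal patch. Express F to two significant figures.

Trapezoidal AUC_0→6 (IV):
  [0→3]: (61.15+24.86)/2 × 3 = 129.015
  [3→5]: (24.86+13.65)/2 × 2 = 38.51
  [5→6]: (13.65+10.11)/2 × 1 = 11.88
  Sum = 179.405 mg/L·hr
IV tail: 10.11/0.3 = 33.700; AUC_iv,0→∞ = 179.405 + 33.700 = 213.105 mg/L·hr
Trapezoidal AUC_0→10.5 (transdermal patch):
  [0→0.5]: (0.00+33.81)/2 × 0.5 = 8.4525
  [0.5→1.5]: (33.81+46.47)/2 × 1 = 40.14
  [1.5→4.5]: (46.47+22.59)/2 × 3 = 103.59
  [4.5→10.5]: (22.59+3.75)/2 × 6 = 79.02
  Sum = 231.2025 mg/L·hr
transdermal patch tail: 3.75/0.3 = 12.500; AUC_ev,0→∞ = 231.2025 + 12.500 = 243.7025 mg/L·hr
F = (AUC_ev/D_ev)/(AUC_iv/D_iv) = (243.7025/15)/(213.105/10) = 16.2468/21.3105 = 0.7624

F = 0.76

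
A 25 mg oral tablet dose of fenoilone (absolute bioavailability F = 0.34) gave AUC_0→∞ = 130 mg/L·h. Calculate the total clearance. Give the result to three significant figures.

CL = 0.0654 L/h

CL = F × Dose / AUC_0→∞
   = 0.34 × 25 / 130 = 0.0653846 L/h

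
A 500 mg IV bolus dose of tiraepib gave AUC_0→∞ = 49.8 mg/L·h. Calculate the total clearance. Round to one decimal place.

CL = Dose_iv / AUC_0→∞
   = 500 / 49.8 = 10.0402 L/h

CL = 10.0 L/h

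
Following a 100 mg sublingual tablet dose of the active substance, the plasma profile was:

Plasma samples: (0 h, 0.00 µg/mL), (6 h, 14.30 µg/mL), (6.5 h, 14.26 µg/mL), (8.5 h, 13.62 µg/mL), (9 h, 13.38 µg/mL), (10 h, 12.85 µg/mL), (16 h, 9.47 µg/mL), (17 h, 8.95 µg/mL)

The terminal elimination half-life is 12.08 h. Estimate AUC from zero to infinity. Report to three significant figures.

AUC = 330 µg/mL·h

Trapezoidal AUC_0→17:
  [0→6]: (0.00+14.30)/2 × 6 = 42.9
  [6→6.5]: (14.30+14.26)/2 × 0.5 = 7.14
  [6.5→8.5]: (14.26+13.62)/2 × 2 = 27.88
  [8.5→9]: (13.62+13.38)/2 × 0.5 = 6.75
  [9→10]: (13.38+12.85)/2 × 1 = 13.115
  [10→16]: (12.85+9.47)/2 × 6 = 66.96
  [16→17]: (9.47+8.95)/2 × 1 = 9.21
  Sum = 173.955 µg/mL·h
k_e = ln2 / t½ = 0.693147 / 12.08 = 0.0574 h^-1
Extrapolated tail: C_last / k_e = 8.95 / 0.0574 = 155.923
AUC_0→∞ = 173.955 + 155.923 = 329.878 µg/mL·h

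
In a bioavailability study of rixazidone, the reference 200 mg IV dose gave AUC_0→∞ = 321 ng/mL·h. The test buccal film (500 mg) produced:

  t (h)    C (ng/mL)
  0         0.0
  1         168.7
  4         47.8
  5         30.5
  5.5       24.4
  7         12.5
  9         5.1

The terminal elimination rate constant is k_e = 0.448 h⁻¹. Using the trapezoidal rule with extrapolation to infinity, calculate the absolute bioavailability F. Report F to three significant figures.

Trapezoidal AUC_0→9 (buccal film):
  [0→1]: (0.0+168.7)/2 × 1 = 84.35
  [1→4]: (168.7+47.8)/2 × 3 = 324.75
  [4→5]: (47.8+30.5)/2 × 1 = 39.15
  [5→5.5]: (30.5+24.4)/2 × 0.5 = 13.725
  [5.5→7]: (24.4+12.5)/2 × 1.5 = 27.675
  [7→9]: (12.5+5.1)/2 × 2 = 17.6
  Sum = 507.25 ng/mL·h
Tail: C_last/k_e = 5.1/0.448 = 11.384
AUC_0→∞ (buccal film) = 507.25 + 11.384 = 518.634 ng/mL·h
F = (AUC_ev/D_ev)/(AUC_iv/D_iv) = (518.634/500)/(321/200) = 1.037268/1.605 = 0.6463

F = 0.646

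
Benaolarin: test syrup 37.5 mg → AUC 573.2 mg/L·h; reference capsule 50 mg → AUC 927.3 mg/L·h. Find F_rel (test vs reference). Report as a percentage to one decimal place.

F_rel = (AUC_test/D_test) / (AUC_ref/D_ref)
      = (573.2/37.5) / (927.3/50)
      = 15.2853 / 18.546 = 0.8242 = 82.42%

F_rel = 82.4%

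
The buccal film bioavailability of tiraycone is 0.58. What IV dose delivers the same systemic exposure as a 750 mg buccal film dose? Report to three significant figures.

D_iv = 435 mg

Systemic exposure from an extravascular dose = F × D_ev, so the equivalent IV dose is F × D_ev.
D_iv = F × D_ev = 0.58 × 750 = 435 mg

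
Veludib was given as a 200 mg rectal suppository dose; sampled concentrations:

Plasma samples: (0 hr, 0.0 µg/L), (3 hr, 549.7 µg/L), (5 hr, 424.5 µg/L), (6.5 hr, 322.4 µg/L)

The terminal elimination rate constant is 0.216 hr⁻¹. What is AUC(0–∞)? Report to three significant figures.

AUC = 3850 µg/L·hr

Trapezoidal AUC_0→6.5:
  [0→3]: (0.0+549.7)/2 × 3 = 824.55
  [3→5]: (549.7+424.5)/2 × 2 = 974.2
  [5→6.5]: (424.5+322.4)/2 × 1.5 = 560.175
  Sum = 2358.925 µg/L·hr
Extrapolated tail: C_last / k_e = 322.4 / 0.216 = 1492.593
AUC_0→∞ = 2358.925 + 1492.593 = 3851.518 µg/L·hr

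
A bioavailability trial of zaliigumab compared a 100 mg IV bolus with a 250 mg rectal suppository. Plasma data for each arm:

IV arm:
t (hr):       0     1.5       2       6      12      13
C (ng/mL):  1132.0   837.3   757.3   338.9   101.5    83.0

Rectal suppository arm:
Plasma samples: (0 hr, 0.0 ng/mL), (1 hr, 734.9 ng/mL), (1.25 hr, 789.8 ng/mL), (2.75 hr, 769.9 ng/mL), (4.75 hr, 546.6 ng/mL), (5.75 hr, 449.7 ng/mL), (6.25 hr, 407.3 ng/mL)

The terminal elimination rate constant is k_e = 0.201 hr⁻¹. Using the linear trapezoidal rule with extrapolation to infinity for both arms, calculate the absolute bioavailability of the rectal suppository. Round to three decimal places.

F = 0.392

Trapezoidal AUC_0→13 (IV):
  [0→1.5]: (1132.0+837.3)/2 × 1.5 = 1476.975
  [1.5→2]: (837.3+757.3)/2 × 0.5 = 398.65
  [2→6]: (757.3+338.9)/2 × 4 = 2192.4
  [6→12]: (338.9+101.5)/2 × 6 = 1321.2
  [12→13]: (101.5+83.0)/2 × 1 = 92.25
  Sum = 5481.475 ng/mL·hr
IV tail: 83.0/0.201 = 412.935; AUC_iv,0→∞ = 5481.475 + 412.935 = 5894.41 ng/mL·hr
Trapezoidal AUC_0→6.25 (rectal suppository):
  [0→1]: (0.0+734.9)/2 × 1 = 367.45
  [1→1.25]: (734.9+789.8)/2 × 0.25 = 190.5875
  [1.25→2.75]: (789.8+769.9)/2 × 1.5 = 1169.775
  [2.75→4.75]: (769.9+546.6)/2 × 2 = 1316.5
  [4.75→5.75]: (546.6+449.7)/2 × 1 = 498.15
  [5.75→6.25]: (449.7+407.3)/2 × 0.5 = 214.25
  Sum = 3756.7125 ng/mL·hr
rectal suppository tail: 407.3/0.201 = 2026.368; AUC_ev,0→∞ = 3756.7125 + 2026.368 = 5783.0805 ng/mL·hr
F = (AUC_ev/D_ev)/(AUC_iv/D_iv) = (5783.0805/250)/(5894.41/100) = 23.132322/58.9441 = 0.3924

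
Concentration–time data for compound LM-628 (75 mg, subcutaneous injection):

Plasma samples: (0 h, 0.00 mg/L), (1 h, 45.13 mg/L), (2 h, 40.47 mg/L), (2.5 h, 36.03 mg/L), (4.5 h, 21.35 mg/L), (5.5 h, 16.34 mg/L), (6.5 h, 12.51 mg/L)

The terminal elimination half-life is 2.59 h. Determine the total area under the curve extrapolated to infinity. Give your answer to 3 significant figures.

AUC = 222 mg/L·h

Trapezoidal AUC_0→6.5:
  [0→1]: (0.00+45.13)/2 × 1 = 22.565
  [1→2]: (45.13+40.47)/2 × 1 = 42.8
  [2→2.5]: (40.47+36.03)/2 × 0.5 = 19.125
  [2.5→4.5]: (36.03+21.35)/2 × 2 = 57.38
  [4.5→5.5]: (21.35+16.34)/2 × 1 = 18.845
  [5.5→6.5]: (16.34+12.51)/2 × 1 = 14.425
  Sum = 175.14 mg/L·h
k_e = ln2 / t½ = 0.693147 / 2.59 = 0.2676 h^-1
Extrapolated tail: C_last / k_e = 12.51 / 0.2676 = 46.749
AUC_0→∞ = 175.14 + 46.749 = 221.889 mg/L·h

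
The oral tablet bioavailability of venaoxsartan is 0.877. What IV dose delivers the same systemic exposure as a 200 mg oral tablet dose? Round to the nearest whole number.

D_iv = 175 mg

Systemic exposure from an extravascular dose = F × D_ev, so the equivalent IV dose is F × D_ev.
D_iv = F × D_ev = 0.877 × 200 = 175.4 mg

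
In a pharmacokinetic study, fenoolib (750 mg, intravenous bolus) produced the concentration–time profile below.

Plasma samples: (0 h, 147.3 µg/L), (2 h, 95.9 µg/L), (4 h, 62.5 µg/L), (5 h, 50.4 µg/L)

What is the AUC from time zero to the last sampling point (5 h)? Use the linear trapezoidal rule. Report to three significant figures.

AUC = 458 µg/L·h

Trapezoidal AUC_0→5:
  [0→2]: (147.3+95.9)/2 × 2 = 243.2
  [2→4]: (95.9+62.5)/2 × 2 = 158.4
  [4→5]: (62.5+50.4)/2 × 1 = 56.45
  Sum = 458.05 µg/L·h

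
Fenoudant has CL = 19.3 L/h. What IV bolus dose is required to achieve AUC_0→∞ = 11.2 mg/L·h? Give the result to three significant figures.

Dose_iv = CL × AUC_0→∞
     = 19.3 × 11.2 = 216.16 mg

Dose = 216 mg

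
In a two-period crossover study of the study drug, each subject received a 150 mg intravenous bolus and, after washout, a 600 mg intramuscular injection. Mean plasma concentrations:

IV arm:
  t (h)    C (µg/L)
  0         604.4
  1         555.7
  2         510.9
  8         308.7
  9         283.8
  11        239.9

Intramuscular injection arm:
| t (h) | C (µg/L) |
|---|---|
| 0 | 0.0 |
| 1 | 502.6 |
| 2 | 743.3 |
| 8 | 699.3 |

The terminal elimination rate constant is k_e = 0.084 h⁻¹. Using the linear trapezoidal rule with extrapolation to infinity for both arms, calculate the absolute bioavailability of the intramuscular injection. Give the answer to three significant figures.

Trapezoidal AUC_0→11 (IV):
  [0→1]: (604.4+555.7)/2 × 1 = 580.05
  [1→2]: (555.7+510.9)/2 × 1 = 533.3
  [2→8]: (510.9+308.7)/2 × 6 = 2458.8
  [8→9]: (308.7+283.8)/2 × 1 = 296.25
  [9→11]: (283.8+239.9)/2 × 2 = 523.7
  Sum = 4392.1 µg/L·h
IV tail: 239.9/0.084 = 2855.952; AUC_iv,0→∞ = 4392.1 + 2855.952 = 7248.052 µg/L·h
Trapezoidal AUC_0→8 (intramuscular injection):
  [0→1]: (0.0+502.6)/2 × 1 = 251.3
  [1→2]: (502.6+743.3)/2 × 1 = 622.95
  [2→8]: (743.3+699.3)/2 × 6 = 4327.8
  Sum = 5202.05 µg/L·h
intramuscular injection tail: 699.3/0.084 = 8325.000; AUC_ev,0→∞ = 5202.05 + 8325.000 = 13527.05 µg/L·h
F = (AUC_ev/D_ev)/(AUC_iv/D_iv) = (13527.05/600)/(7248.052/150) = 22.5451/48.3203 = 0.4666

F = 0.467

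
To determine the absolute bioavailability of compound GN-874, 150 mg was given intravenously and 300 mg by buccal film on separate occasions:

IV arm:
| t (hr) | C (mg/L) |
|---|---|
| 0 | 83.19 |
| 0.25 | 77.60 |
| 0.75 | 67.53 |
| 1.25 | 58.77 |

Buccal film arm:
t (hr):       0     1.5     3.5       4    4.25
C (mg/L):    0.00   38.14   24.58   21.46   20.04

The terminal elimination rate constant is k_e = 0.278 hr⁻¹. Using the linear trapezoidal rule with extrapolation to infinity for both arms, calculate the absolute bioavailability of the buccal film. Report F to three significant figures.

F = 0.301

Trapezoidal AUC_0→1.25 (IV):
  [0→0.25]: (83.19+77.60)/2 × 0.25 = 20.09875
  [0.25→0.75]: (77.60+67.53)/2 × 0.5 = 36.2825
  [0.75→1.25]: (67.53+58.77)/2 × 0.5 = 31.575
  Sum = 87.95625 mg/L·hr
IV tail: 58.77/0.278 = 211.403; AUC_iv,0→∞ = 87.95625 + 211.403 = 299.35925 mg/L·hr
Trapezoidal AUC_0→4.25 (buccal film):
  [0→1.5]: (0.00+38.14)/2 × 1.5 = 28.605
  [1.5→3.5]: (38.14+24.58)/2 × 2 = 62.72
  [3.5→4]: (24.58+21.46)/2 × 0.5 = 11.51
  [4→4.25]: (21.46+20.04)/2 × 0.25 = 5.1875
  Sum = 108.0225 mg/L·hr
buccal film tail: 20.04/0.278 = 72.086; AUC_ev,0→∞ = 108.0225 + 72.086 = 180.1085 mg/L·hr
F = (AUC_ev/D_ev)/(AUC_iv/D_iv) = (180.1085/300)/(299.35925/150) = 0.600362/1.99573 = 0.3008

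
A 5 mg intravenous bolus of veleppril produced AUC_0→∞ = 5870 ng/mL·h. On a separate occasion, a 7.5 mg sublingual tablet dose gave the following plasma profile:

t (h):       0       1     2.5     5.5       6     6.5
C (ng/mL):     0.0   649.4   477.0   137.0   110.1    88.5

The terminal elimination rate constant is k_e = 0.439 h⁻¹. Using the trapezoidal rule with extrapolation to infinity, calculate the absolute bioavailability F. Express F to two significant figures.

F = 0.27

Trapezoidal AUC_0→6.5 (sublingual tablet):
  [0→1]: (0.0+649.4)/2 × 1 = 324.7
  [1→2.5]: (649.4+477.0)/2 × 1.5 = 844.8
  [2.5→5.5]: (477.0+137.0)/2 × 3 = 921.0
  [5.5→6]: (137.0+110.1)/2 × 0.5 = 61.775
  [6→6.5]: (110.1+88.5)/2 × 0.5 = 49.65
  Sum = 2201.925 ng/mL·h
Tail: C_last/k_e = 88.5/0.439 = 201.595
AUC_0→∞ (sublingual tablet) = 2201.925 + 201.595 = 2403.52 ng/mL·h
F = (AUC_ev/D_ev)/(AUC_iv/D_iv) = (2403.52/7.5)/(5870/5) = 320.469/1174 = 0.2730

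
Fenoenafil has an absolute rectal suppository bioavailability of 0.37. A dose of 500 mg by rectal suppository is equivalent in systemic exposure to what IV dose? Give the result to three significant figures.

D_iv = 185 mg

Systemic exposure from an extravascular dose = F × D_ev, so the equivalent IV dose is F × D_ev.
D_iv = F × D_ev = 0.37 × 500 = 185 mg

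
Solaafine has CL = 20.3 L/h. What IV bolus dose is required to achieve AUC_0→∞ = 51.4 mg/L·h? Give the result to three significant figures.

Dose = 1040 mg

Dose_iv = CL × AUC_0→∞
     = 20.3 × 51.4 = 1043.42 mg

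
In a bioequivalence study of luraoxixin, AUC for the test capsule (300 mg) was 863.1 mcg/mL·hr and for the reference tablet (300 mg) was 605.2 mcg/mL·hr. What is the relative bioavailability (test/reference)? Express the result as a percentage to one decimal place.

F_rel = 142.6%

F_rel = (AUC_test/D_test) / (AUC_ref/D_ref)
      = (863.1/300) / (605.2/300)
      = 2.877 / 2.01733 = 1.4261 = 142.61%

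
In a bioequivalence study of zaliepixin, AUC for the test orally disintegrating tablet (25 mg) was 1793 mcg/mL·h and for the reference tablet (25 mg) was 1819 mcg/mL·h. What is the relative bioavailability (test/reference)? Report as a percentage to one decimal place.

F_rel = (AUC_test/D_test) / (AUC_ref/D_ref)
      = (1793/25) / (1819/25)
      = 71.72 / 72.76 = 0.9857 = 98.57%

F_rel = 98.6%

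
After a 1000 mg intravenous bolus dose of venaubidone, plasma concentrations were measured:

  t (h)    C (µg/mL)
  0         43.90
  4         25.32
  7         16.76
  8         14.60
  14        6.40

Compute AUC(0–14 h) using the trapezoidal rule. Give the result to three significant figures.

AUC = 280 µg/mL·h

Trapezoidal AUC_0→14:
  [0→4]: (43.90+25.32)/2 × 4 = 138.44
  [4→7]: (25.32+16.76)/2 × 3 = 63.12
  [7→8]: (16.76+14.60)/2 × 1 = 15.68
  [8→14]: (14.60+6.40)/2 × 6 = 63.0
  Sum = 280.24 µg/mL·h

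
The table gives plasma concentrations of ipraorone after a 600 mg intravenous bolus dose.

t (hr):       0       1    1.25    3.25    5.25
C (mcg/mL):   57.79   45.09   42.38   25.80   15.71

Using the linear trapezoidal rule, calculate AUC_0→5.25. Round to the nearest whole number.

AUC = 172 mcg/mL·hr

Trapezoidal AUC_0→5.25:
  [0→1]: (57.79+45.09)/2 × 1 = 51.44
  [1→1.25]: (45.09+42.38)/2 × 0.25 = 10.93375
  [1.25→3.25]: (42.38+25.80)/2 × 2 = 68.18
  [3.25→5.25]: (25.80+15.71)/2 × 2 = 41.51
  Sum = 172.06375 mcg/mL·hr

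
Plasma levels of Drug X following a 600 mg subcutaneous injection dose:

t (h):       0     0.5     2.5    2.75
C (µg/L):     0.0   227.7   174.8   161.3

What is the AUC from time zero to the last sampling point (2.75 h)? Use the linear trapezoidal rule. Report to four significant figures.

Trapezoidal AUC_0→2.75:
  [0→0.5]: (0.0+227.7)/2 × 0.5 = 56.925
  [0.5→2.5]: (227.7+174.8)/2 × 2 = 402.5
  [2.5→2.75]: (174.8+161.3)/2 × 0.25 = 42.0125
  Sum = 501.4375 µg/L·h

AUC = 501.4 µg/L·h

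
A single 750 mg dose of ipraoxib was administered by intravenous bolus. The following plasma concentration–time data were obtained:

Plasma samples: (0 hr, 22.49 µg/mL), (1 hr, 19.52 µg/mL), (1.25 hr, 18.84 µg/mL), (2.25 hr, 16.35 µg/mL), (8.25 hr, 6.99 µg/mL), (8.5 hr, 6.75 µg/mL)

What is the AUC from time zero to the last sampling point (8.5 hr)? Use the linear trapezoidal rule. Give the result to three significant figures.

Trapezoidal AUC_0→8.5:
  [0→1]: (22.49+19.52)/2 × 1 = 21.005
  [1→1.25]: (19.52+18.84)/2 × 0.25 = 4.795
  [1.25→2.25]: (18.84+16.35)/2 × 1 = 17.595
  [2.25→8.25]: (16.35+6.99)/2 × 6 = 70.02
  [8.25→8.5]: (6.99+6.75)/2 × 0.25 = 1.7175
  Sum = 115.1325 µg/mL·hr

AUC = 115 µg/mL·hr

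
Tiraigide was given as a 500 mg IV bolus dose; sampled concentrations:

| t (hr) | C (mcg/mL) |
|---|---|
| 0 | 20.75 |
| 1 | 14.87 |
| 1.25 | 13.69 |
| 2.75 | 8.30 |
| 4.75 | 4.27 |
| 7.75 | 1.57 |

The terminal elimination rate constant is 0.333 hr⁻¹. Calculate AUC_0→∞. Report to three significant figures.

AUC = 63.9 mcg/mL·hr

Trapezoidal AUC_0→7.75:
  [0→1]: (20.75+14.87)/2 × 1 = 17.81
  [1→1.25]: (14.87+13.69)/2 × 0.25 = 3.57
  [1.25→2.75]: (13.69+8.30)/2 × 1.5 = 16.4925
  [2.75→4.75]: (8.30+4.27)/2 × 2 = 12.57
  [4.75→7.75]: (4.27+1.57)/2 × 3 = 8.76
  Sum = 59.2025 mcg/mL·hr
Extrapolated tail: C_last / k_e = 1.57 / 0.333 = 4.715
AUC_0→∞ = 59.2025 + 4.715 = 63.9175 mcg/mL·hr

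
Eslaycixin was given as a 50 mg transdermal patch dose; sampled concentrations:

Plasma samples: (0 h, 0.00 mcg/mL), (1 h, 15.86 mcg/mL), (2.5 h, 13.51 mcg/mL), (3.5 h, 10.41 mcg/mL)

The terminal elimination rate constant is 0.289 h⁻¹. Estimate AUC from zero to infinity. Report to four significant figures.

AUC = 77.94 mcg/mL·h

Trapezoidal AUC_0→3.5:
  [0→1]: (0.00+15.86)/2 × 1 = 7.93
  [1→2.5]: (15.86+13.51)/2 × 1.5 = 22.0275
  [2.5→3.5]: (13.51+10.41)/2 × 1 = 11.96
  Sum = 41.9175 mcg/mL·h
Extrapolated tail: C_last / k_e = 10.41 / 0.289 = 36.021
AUC_0→∞ = 41.9175 + 36.021 = 77.9385 mcg/mL·h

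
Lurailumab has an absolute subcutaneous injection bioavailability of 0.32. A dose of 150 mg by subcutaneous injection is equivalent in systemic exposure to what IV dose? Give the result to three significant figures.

Systemic exposure from an extravascular dose = F × D_ev, so the equivalent IV dose is F × D_ev.
D_iv = F × D_ev = 0.32 × 150 = 48 mg

D_iv = 48.0 mg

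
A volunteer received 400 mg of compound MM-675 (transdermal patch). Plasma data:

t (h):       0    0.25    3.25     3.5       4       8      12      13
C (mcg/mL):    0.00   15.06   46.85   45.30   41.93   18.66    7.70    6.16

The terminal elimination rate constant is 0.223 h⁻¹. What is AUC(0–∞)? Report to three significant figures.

Trapezoidal AUC_0→13:
  [0→0.25]: (0.00+15.06)/2 × 0.25 = 1.8825
  [0.25→3.25]: (15.06+46.85)/2 × 3 = 92.865
  [3.25→3.5]: (46.85+45.30)/2 × 0.25 = 11.51875
  [3.5→4]: (45.30+41.93)/2 × 0.5 = 21.8075
  [4→8]: (41.93+18.66)/2 × 4 = 121.18
  [8→12]: (18.66+7.70)/2 × 4 = 52.72
  [12→13]: (7.70+6.16)/2 × 1 = 6.93
  Sum = 308.90375 mcg/mL·h
Extrapolated tail: C_last / k_e = 6.16 / 0.223 = 27.623
AUC_0→∞ = 308.90375 + 27.623 = 336.52675 mcg/mL·h

AUC = 337 mcg/mL·h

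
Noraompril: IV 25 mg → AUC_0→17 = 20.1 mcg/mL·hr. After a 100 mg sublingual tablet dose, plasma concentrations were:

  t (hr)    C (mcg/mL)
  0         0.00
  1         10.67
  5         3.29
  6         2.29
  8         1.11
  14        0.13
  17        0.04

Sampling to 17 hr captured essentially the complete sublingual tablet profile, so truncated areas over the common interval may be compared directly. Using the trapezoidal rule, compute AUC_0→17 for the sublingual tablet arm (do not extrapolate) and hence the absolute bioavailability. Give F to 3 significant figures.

Trapezoidal AUC_0→17 (sublingual tablet):
  [0→1]: (0.00+10.67)/2 × 1 = 5.335
  [1→5]: (10.67+3.29)/2 × 4 = 27.92
  [5→6]: (3.29+2.29)/2 × 1 = 2.79
  [6→8]: (2.29+1.11)/2 × 2 = 3.4
  [8→14]: (1.11+0.13)/2 × 6 = 3.72
  [14→17]: (0.13+0.04)/2 × 3 = 0.255
  Sum = 43.42 mcg/mL·hr
F = (AUC_ev/D_ev)/(AUC_iv/D_iv) = (43.42/100)/(20.1/25) = 0.4342/0.804 = 0.5400

F = 0.540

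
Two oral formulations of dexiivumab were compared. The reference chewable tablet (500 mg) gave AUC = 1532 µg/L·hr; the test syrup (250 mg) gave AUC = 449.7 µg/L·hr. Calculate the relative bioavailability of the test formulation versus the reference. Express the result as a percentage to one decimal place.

F_rel = 58.7%

F_rel = (AUC_test/D_test) / (AUC_ref/D_ref)
      = (449.7/250) / (1532/500)
      = 1.7988 / 3.064 = 0.5871 = 58.71%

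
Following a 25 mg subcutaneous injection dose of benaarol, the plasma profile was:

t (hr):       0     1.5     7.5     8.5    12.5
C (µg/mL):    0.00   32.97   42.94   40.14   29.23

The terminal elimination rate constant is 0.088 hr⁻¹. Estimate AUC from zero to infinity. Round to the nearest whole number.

AUC = 765 µg/mL·hr

Trapezoidal AUC_0→12.5:
  [0→1.5]: (0.00+32.97)/2 × 1.5 = 24.7275
  [1.5→7.5]: (32.97+42.94)/2 × 6 = 227.73
  [7.5→8.5]: (42.94+40.14)/2 × 1 = 41.54
  [8.5→12.5]: (40.14+29.23)/2 × 4 = 138.74
  Sum = 432.7375 µg/mL·hr
Extrapolated tail: C_last / k_e = 29.23 / 0.088 = 332.159
AUC_0→∞ = 432.7375 + 332.159 = 764.8965 µg/mL·hr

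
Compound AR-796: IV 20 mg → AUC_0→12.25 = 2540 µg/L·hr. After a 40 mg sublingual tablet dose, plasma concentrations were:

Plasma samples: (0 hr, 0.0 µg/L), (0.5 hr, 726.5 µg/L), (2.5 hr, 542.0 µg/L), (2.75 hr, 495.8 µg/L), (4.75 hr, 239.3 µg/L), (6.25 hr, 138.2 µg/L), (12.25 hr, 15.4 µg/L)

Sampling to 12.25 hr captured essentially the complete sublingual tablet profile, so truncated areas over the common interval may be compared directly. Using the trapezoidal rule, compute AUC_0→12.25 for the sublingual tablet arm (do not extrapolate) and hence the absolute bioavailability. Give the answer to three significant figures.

F = 0.602

Trapezoidal AUC_0→12.25 (sublingual tablet):
  [0→0.5]: (0.0+726.5)/2 × 0.5 = 181.625
  [0.5→2.5]: (726.5+542.0)/2 × 2 = 1268.5
  [2.5→2.75]: (542.0+495.8)/2 × 0.25 = 129.725
  [2.75→4.75]: (495.8+239.3)/2 × 2 = 735.1
  [4.75→6.25]: (239.3+138.2)/2 × 1.5 = 283.125
  [6.25→12.25]: (138.2+15.4)/2 × 6 = 460.8
  Sum = 3058.875 µg/L·hr
F = (AUC_ev/D_ev)/(AUC_iv/D_iv) = (3058.875/40)/(2540/20) = 76.471875/127 = 0.6021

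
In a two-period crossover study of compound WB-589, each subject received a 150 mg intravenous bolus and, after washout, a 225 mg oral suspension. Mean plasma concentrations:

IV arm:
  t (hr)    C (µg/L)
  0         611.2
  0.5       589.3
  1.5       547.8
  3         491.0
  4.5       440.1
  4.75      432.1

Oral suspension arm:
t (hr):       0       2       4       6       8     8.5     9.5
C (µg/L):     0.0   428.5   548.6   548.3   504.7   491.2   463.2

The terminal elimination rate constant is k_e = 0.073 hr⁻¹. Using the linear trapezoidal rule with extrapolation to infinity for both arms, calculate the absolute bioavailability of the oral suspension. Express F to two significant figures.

Trapezoidal AUC_0→4.75 (IV):
  [0→0.5]: (611.2+589.3)/2 × 0.5 = 300.125
  [0.5→1.5]: (589.3+547.8)/2 × 1 = 568.55
  [1.5→3]: (547.8+491.0)/2 × 1.5 = 779.1
  [3→4.5]: (491.0+440.1)/2 × 1.5 = 698.325
  [4.5→4.75]: (440.1+432.1)/2 × 0.25 = 109.025
  Sum = 2455.125 µg/L·hr
IV tail: 432.1/0.073 = 5919.178; AUC_iv,0→∞ = 2455.125 + 5919.178 = 8374.303 µg/L·hr
Trapezoidal AUC_0→9.5 (oral suspension):
  [0→2]: (0.0+428.5)/2 × 2 = 428.5
  [2→4]: (428.5+548.6)/2 × 2 = 977.1
  [4→6]: (548.6+548.3)/2 × 2 = 1096.9
  [6→8]: (548.3+504.7)/2 × 2 = 1053.0
  [8→8.5]: (504.7+491.2)/2 × 0.5 = 248.975
  [8.5→9.5]: (491.2+463.2)/2 × 1 = 477.2
  Sum = 4281.675 µg/L·hr
oral suspension tail: 463.2/0.073 = 6345.205; AUC_ev,0→∞ = 4281.675 + 6345.205 = 10626.88 µg/L·hr
F = (AUC_ev/D_ev)/(AUC_iv/D_iv) = (10626.88/225)/(8374.303/150) = 47.2306/55.8287 = 0.8460

F = 0.85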